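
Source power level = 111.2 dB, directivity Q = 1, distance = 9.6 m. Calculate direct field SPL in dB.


Given values:
  Lw = 111.2 dB, Q = 1, r = 9.6 m
Formula: SPL = Lw + 10 * log10(Q / (4 * pi * r^2))
Compute 4 * pi * r^2 = 4 * pi * 9.6^2 = 1158.1167
Compute Q / denom = 1 / 1158.1167 = 0.00086347
Compute 10 * log10(0.00086347) = -30.6375
SPL = 111.2 + (-30.6375) = 80.56

80.56 dB


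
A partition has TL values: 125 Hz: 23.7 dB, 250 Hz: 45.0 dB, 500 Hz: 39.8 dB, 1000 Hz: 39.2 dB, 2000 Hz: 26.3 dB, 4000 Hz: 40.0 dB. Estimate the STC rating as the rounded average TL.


Given TL values at each frequency:
  125 Hz: 23.7 dB
  250 Hz: 45.0 dB
  500 Hz: 39.8 dB
  1000 Hz: 39.2 dB
  2000 Hz: 26.3 dB
  4000 Hz: 40.0 dB
Formula: STC ~ round(average of TL values)
Sum = 23.7 + 45.0 + 39.8 + 39.2 + 26.3 + 40.0 = 214.0
Average = 214.0 / 6 = 35.67
Rounded: 36

36


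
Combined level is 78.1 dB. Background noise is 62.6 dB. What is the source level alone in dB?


Given values:
  L_total = 78.1 dB, L_bg = 62.6 dB
Formula: L_source = 10 * log10(10^(L_total/10) - 10^(L_bg/10))
Convert to linear:
  10^(78.1/10) = 64565422.9035
  10^(62.6/10) = 1819700.8586
Difference: 64565422.9035 - 1819700.8586 = 62745722.0449
L_source = 10 * log10(62745722.0449) = 77.98

77.98 dB


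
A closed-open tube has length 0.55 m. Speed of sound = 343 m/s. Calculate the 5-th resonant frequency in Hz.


Given values:
  Tube type: closed-open, L = 0.55 m, c = 343 m/s, n = 5
Formula: f_n = (2n - 1) * c / (4 * L)
Compute 2n - 1 = 2*5 - 1 = 9
Compute 4 * L = 4 * 0.55 = 2.2
f = 9 * 343 / 2.2
f = 1403.18

1403.18 Hz


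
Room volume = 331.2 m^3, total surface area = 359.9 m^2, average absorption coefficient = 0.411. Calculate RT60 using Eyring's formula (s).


Given values:
  V = 331.2 m^3, S = 359.9 m^2, alpha = 0.411
Formula: RT60 = 0.161 * V / (-S * ln(1 - alpha))
Compute ln(1 - 0.411) = ln(0.589) = -0.529329
Denominator: -359.9 * -0.529329 = 190.5055
Numerator: 0.161 * 331.2 = 53.3232
RT60 = 53.3232 / 190.5055 = 0.28

0.28 s


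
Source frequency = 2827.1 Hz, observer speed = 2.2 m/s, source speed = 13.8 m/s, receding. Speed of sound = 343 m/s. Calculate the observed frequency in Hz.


Given values:
  f_s = 2827.1 Hz, v_o = 2.2 m/s, v_s = 13.8 m/s
  Direction: receding
Formula: f_o = f_s * (c - v_o) / (c + v_s)
Numerator: c - v_o = 343 - 2.2 = 340.8
Denominator: c + v_s = 343 + 13.8 = 356.8
f_o = 2827.1 * 340.8 / 356.8 = 2700.32

2700.32 Hz


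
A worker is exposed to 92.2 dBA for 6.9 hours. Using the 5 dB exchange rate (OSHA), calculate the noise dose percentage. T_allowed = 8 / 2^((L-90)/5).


Given values:
  L = 92.2 dBA, T = 6.9 hours
Formula: T_allowed = 8 / 2^((L - 90) / 5)
Compute exponent: (92.2 - 90) / 5 = 0.44
Compute 2^(0.44) = 1.356604
T_allowed = 8 / 1.356604 = 5.897078 hours
Dose = (T / T_allowed) * 100
Dose = (6.9 / 5.897078) * 100 = 117.01

117.01 %


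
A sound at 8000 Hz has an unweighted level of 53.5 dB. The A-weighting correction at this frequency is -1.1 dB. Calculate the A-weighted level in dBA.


Given values:
  SPL = 53.5 dB
  A-weighting at 8000 Hz = -1.1 dB
Formula: L_A = SPL + A_weight
L_A = 53.5 + (-1.1)
L_A = 52.4

52.4 dBA


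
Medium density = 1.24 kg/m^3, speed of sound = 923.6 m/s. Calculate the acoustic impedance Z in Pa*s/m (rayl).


Given values:
  rho = 1.24 kg/m^3
  c = 923.6 m/s
Formula: Z = rho * c
Z = 1.24 * 923.6
Z = 1145.26

1145.26 rayl


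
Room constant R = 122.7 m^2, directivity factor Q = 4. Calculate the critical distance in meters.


Given values:
  R = 122.7 m^2, Q = 4
Formula: d_c = 0.141 * sqrt(Q * R)
Compute Q * R = 4 * 122.7 = 490.8
Compute sqrt(490.8) = 22.154
d_c = 0.141 * 22.154 = 3.124

3.124 m


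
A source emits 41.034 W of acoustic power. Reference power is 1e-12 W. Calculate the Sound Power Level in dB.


Given values:
  W = 41.034 W
  W_ref = 1e-12 W
Formula: SWL = 10 * log10(W / W_ref)
Compute ratio: W / W_ref = 41034000000000
Compute log10: log10(41034000000000) = 13.613144
Multiply: SWL = 10 * 13.613144 = 136.13

136.13 dB


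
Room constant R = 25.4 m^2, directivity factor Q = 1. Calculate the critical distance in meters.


Given values:
  R = 25.4 m^2, Q = 1
Formula: d_c = 0.141 * sqrt(Q * R)
Compute Q * R = 1 * 25.4 = 25.4
Compute sqrt(25.4) = 5.0398
d_c = 0.141 * 5.0398 = 0.711

0.711 m


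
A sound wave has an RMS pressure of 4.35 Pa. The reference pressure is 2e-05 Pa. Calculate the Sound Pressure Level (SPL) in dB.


Given values:
  p = 4.35 Pa
  p_ref = 2e-05 Pa
Formula: SPL = 20 * log10(p / p_ref)
Compute ratio: p / p_ref = 4.35 / 2e-05 = 217500
Compute log10: log10(217500) = 5.337459
Multiply: SPL = 20 * 5.337459 = 106.75

106.75 dB


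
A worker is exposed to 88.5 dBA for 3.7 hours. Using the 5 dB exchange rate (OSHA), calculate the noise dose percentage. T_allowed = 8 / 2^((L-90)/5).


Given values:
  L = 88.5 dBA, T = 3.7 hours
Formula: T_allowed = 8 / 2^((L - 90) / 5)
Compute exponent: (88.5 - 90) / 5 = -0.3
Compute 2^(-0.3) = 0.812252
T_allowed = 8 / 0.812252 = 9.84916 hours
Dose = (T / T_allowed) * 100
Dose = (3.7 / 9.84916) * 100 = 37.57

37.57 %


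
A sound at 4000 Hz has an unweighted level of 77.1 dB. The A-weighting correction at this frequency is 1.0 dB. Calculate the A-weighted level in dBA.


Given values:
  SPL = 77.1 dB
  A-weighting at 4000 Hz = 1.0 dB
Formula: L_A = SPL + A_weight
L_A = 77.1 + (1.0)
L_A = 78.1

78.1 dBA


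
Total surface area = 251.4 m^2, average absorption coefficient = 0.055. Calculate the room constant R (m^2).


Given values:
  S = 251.4 m^2, alpha = 0.055
Formula: R = S * alpha / (1 - alpha)
Numerator: 251.4 * 0.055 = 13.827
Denominator: 1 - 0.055 = 0.945
R = 13.827 / 0.945 = 14.63

14.63 m^2


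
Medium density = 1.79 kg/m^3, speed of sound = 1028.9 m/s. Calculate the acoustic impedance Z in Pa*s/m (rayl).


Given values:
  rho = 1.79 kg/m^3
  c = 1028.9 m/s
Formula: Z = rho * c
Z = 1.79 * 1028.9
Z = 1841.73

1841.73 rayl


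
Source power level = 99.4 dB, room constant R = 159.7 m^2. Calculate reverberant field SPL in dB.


Given values:
  Lw = 99.4 dB, R = 159.7 m^2
Formula: SPL = Lw + 10 * log10(4 / R)
Compute 4 / R = 4 / 159.7 = 0.025047
Compute 10 * log10(0.025047) = -16.0124
SPL = 99.4 + (-16.0124) = 83.39

83.39 dB


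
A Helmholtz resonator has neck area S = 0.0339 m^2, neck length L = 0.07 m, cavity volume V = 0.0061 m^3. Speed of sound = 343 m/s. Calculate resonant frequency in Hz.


Given values:
  S = 0.0339 m^2, L = 0.07 m, V = 0.0061 m^3, c = 343 m/s
Formula: f = (c / (2*pi)) * sqrt(S / (V * L))
Compute V * L = 0.0061 * 0.07 = 0.000427
Compute S / (V * L) = 0.0339 / 0.000427 = 79.3911
Compute sqrt(79.3911) = 8.910168
Compute c / (2*pi) = 343 / 6.283185 = 54.590148
f = 54.590148 * 8.910168 = 486.41

486.41 Hz


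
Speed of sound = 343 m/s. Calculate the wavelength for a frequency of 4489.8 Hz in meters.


Given values:
  c = 343 m/s, f = 4489.8 Hz
Formula: lambda = c / f
lambda = 343 / 4489.8
lambda = 0.0764

0.0764 m


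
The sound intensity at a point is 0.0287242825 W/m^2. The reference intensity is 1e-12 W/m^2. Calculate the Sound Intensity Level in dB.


Given values:
  I = 0.0287242825 W/m^2
  I_ref = 1e-12 W/m^2
Formula: SIL = 10 * log10(I / I_ref)
Compute ratio: I / I_ref = 28724282500
Compute log10: log10(28724282500) = 10.458249
Multiply: SIL = 10 * 10.458249 = 104.58

104.58 dB


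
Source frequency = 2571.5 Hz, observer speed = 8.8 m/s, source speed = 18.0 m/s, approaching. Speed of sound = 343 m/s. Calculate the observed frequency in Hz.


Given values:
  f_s = 2571.5 Hz, v_o = 8.8 m/s, v_s = 18.0 m/s
  Direction: approaching
Formula: f_o = f_s * (c + v_o) / (c - v_s)
Numerator: c + v_o = 343 + 8.8 = 351.8
Denominator: c - v_s = 343 - 18.0 = 325.0
f_o = 2571.5 * 351.8 / 325.0 = 2783.55

2783.55 Hz


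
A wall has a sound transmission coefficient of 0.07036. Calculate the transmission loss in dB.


Given values:
  tau = 0.07036
Formula: TL = 10 * log10(1 / tau)
Compute 1 / tau = 1 / 0.07036 = 14.2126
Compute log10(14.2126) = 1.152674
TL = 10 * 1.152674 = 11.53

11.53 dB


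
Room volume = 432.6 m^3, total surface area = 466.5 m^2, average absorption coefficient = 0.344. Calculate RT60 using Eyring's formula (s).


Given values:
  V = 432.6 m^3, S = 466.5 m^2, alpha = 0.344
Formula: RT60 = 0.161 * V / (-S * ln(1 - alpha))
Compute ln(1 - 0.344) = ln(0.656) = -0.421594
Denominator: -466.5 * -0.421594 = 196.6736
Numerator: 0.161 * 432.6 = 69.6486
RT60 = 69.6486 / 196.6736 = 0.354

0.354 s


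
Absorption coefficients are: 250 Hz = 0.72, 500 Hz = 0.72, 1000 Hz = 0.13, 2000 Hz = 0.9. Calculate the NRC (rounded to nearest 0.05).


Given values:
  a_250 = 0.72, a_500 = 0.72
  a_1000 = 0.13, a_2000 = 0.9
Formula: NRC = (a250 + a500 + a1000 + a2000) / 4
Sum = 0.72 + 0.72 + 0.13 + 0.9 = 2.47
NRC = 2.47 / 4 = 0.6175
Rounded to nearest 0.05: 0.6

0.6


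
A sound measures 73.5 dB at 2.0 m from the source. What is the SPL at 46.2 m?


Given values:
  SPL1 = 73.5 dB, r1 = 2.0 m, r2 = 46.2 m
Formula: SPL2 = SPL1 - 20 * log10(r2 / r1)
Compute ratio: r2 / r1 = 46.2 / 2.0 = 23.1
Compute log10: log10(23.1) = 1.363612
Compute drop: 20 * 1.363612 = 27.2722
SPL2 = 73.5 - 27.2722 = 46.23

46.23 dB


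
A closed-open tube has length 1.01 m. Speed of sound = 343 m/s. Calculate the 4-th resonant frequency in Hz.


Given values:
  Tube type: closed-open, L = 1.01 m, c = 343 m/s, n = 4
Formula: f_n = (2n - 1) * c / (4 * L)
Compute 2n - 1 = 2*4 - 1 = 7
Compute 4 * L = 4 * 1.01 = 4.04
f = 7 * 343 / 4.04
f = 594.31

594.31 Hz


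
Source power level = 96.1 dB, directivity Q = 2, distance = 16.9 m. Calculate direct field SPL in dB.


Given values:
  Lw = 96.1 dB, Q = 2, r = 16.9 m
Formula: SPL = Lw + 10 * log10(Q / (4 * pi * r^2))
Compute 4 * pi * r^2 = 4 * pi * 16.9^2 = 3589.0811
Compute Q / denom = 2 / 3589.0811 = 0.00055725
Compute 10 * log10(0.00055725) = -32.5395
SPL = 96.1 + (-32.5395) = 63.56

63.56 dB


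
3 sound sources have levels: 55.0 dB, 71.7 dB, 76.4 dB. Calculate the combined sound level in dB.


Formula: L_total = 10 * log10( sum(10^(Li/10)) )
  Source 1: 10^(55.0/10) = 316227.766
  Source 2: 10^(71.7/10) = 14791083.8817
  Source 3: 10^(76.4/10) = 43651583.224
Sum of linear values = 58758894.8717
L_total = 10 * log10(58758894.8717) = 77.69

77.69 dB


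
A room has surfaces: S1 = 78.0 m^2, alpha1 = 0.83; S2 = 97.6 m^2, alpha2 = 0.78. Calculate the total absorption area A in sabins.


Given surfaces:
  Surface 1: 78.0 * 0.83 = 64.74
  Surface 2: 97.6 * 0.78 = 76.128
Formula: A = sum(Si * alpha_i)
A = 64.74 + 76.128
A = 140.87

140.87 sabins


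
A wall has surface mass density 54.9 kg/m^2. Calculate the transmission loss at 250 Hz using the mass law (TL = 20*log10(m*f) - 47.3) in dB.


Given values:
  m = 54.9 kg/m^2, f = 250 Hz
Formula: TL = 20 * log10(m * f) - 47.3
Compute m * f = 54.9 * 250 = 13725.0
Compute log10(13725.0) = 4.137512
Compute 20 * 4.137512 = 82.7502
TL = 82.7502 - 47.3 = 35.45

35.45 dB


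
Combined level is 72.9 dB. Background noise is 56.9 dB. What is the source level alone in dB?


Given values:
  L_total = 72.9 dB, L_bg = 56.9 dB
Formula: L_source = 10 * log10(10^(L_total/10) - 10^(L_bg/10))
Convert to linear:
  10^(72.9/10) = 19498445.9976
  10^(56.9/10) = 489778.8194
Difference: 19498445.9976 - 489778.8194 = 19008667.1782
L_source = 10 * log10(19008667.1782) = 72.79

72.79 dB


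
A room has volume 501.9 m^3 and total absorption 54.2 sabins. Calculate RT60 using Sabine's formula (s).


Given values:
  V = 501.9 m^3
  A = 54.2 sabins
Formula: RT60 = 0.161 * V / A
Numerator: 0.161 * 501.9 = 80.8059
RT60 = 80.8059 / 54.2 = 1.491

1.491 s


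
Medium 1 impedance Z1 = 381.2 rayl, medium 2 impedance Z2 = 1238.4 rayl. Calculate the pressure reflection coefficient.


Given values:
  Z1 = 381.2 rayl, Z2 = 1238.4 rayl
Formula: R = (Z2 - Z1) / (Z2 + Z1)
Numerator: Z2 - Z1 = 1238.4 - 381.2 = 857.2
Denominator: Z2 + Z1 = 1238.4 + 381.2 = 1619.6
R = 857.2 / 1619.6 = 0.5293

0.5293


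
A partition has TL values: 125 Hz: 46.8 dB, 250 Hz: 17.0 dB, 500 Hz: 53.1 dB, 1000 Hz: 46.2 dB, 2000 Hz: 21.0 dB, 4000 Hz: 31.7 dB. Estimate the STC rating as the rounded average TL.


Given TL values at each frequency:
  125 Hz: 46.8 dB
  250 Hz: 17.0 dB
  500 Hz: 53.1 dB
  1000 Hz: 46.2 dB
  2000 Hz: 21.0 dB
  4000 Hz: 31.7 dB
Formula: STC ~ round(average of TL values)
Sum = 46.8 + 17.0 + 53.1 + 46.2 + 21.0 + 31.7 = 215.8
Average = 215.8 / 6 = 35.97
Rounded: 36

36


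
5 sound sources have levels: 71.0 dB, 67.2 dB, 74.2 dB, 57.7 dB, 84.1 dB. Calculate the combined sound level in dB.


Formula: L_total = 10 * log10( sum(10^(Li/10)) )
  Source 1: 10^(71.0/10) = 12589254.1179
  Source 2: 10^(67.2/10) = 5248074.6025
  Source 3: 10^(74.2/10) = 26302679.919
  Source 4: 10^(57.7/10) = 588843.6554
  Source 5: 10^(84.1/10) = 257039578.2769
Sum of linear values = 301768430.5717
L_total = 10 * log10(301768430.5717) = 84.8

84.8 dB


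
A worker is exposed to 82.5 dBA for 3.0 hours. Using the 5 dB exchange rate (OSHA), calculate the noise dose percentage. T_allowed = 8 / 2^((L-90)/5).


Given values:
  L = 82.5 dBA, T = 3.0 hours
Formula: T_allowed = 8 / 2^((L - 90) / 5)
Compute exponent: (82.5 - 90) / 5 = -1.5
Compute 2^(-1.5) = 0.353553
T_allowed = 8 / 0.353553 = 22.627442 hours
Dose = (T / T_allowed) * 100
Dose = (3.0 / 22.627442) * 100 = 13.26

13.26 %


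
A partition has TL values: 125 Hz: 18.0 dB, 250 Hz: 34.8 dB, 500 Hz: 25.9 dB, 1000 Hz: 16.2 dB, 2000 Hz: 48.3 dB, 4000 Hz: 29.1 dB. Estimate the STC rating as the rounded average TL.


Given TL values at each frequency:
  125 Hz: 18.0 dB
  250 Hz: 34.8 dB
  500 Hz: 25.9 dB
  1000 Hz: 16.2 dB
  2000 Hz: 48.3 dB
  4000 Hz: 29.1 dB
Formula: STC ~ round(average of TL values)
Sum = 18.0 + 34.8 + 25.9 + 16.2 + 48.3 + 29.1 = 172.3
Average = 172.3 / 6 = 28.72
Rounded: 29

29


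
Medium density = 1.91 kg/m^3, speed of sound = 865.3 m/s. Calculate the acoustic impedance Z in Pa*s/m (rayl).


Given values:
  rho = 1.91 kg/m^3
  c = 865.3 m/s
Formula: Z = rho * c
Z = 1.91 * 865.3
Z = 1652.72

1652.72 rayl


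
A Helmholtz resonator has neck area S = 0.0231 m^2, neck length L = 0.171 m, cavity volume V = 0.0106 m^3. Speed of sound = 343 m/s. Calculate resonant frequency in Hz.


Given values:
  S = 0.0231 m^2, L = 0.171 m, V = 0.0106 m^3, c = 343 m/s
Formula: f = (c / (2*pi)) * sqrt(S / (V * L))
Compute V * L = 0.0106 * 0.171 = 0.0018126
Compute S / (V * L) = 0.0231 / 0.0018126 = 12.7441
Compute sqrt(12.7441) = 3.569888
Compute c / (2*pi) = 343 / 6.283185 = 54.590148
f = 54.590148 * 3.569888 = 194.88

194.88 Hz


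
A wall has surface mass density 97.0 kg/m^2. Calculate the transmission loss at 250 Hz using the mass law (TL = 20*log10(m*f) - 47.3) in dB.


Given values:
  m = 97.0 kg/m^2, f = 250 Hz
Formula: TL = 20 * log10(m * f) - 47.3
Compute m * f = 97.0 * 250 = 24250.0
Compute log10(24250.0) = 4.384712
Compute 20 * 4.384712 = 87.6942
TL = 87.6942 - 47.3 = 40.39

40.39 dB


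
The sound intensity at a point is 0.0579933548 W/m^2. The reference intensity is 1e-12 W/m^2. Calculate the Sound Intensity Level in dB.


Given values:
  I = 0.0579933548 W/m^2
  I_ref = 1e-12 W/m^2
Formula: SIL = 10 * log10(I / I_ref)
Compute ratio: I / I_ref = 57993354800
Compute log10: log10(57993354800) = 10.763378
Multiply: SIL = 10 * 10.763378 = 107.63

107.63 dB


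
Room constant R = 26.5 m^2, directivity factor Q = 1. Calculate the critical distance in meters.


Given values:
  R = 26.5 m^2, Q = 1
Formula: d_c = 0.141 * sqrt(Q * R)
Compute Q * R = 1 * 26.5 = 26.5
Compute sqrt(26.5) = 5.1478
d_c = 0.141 * 5.1478 = 0.726

0.726 m


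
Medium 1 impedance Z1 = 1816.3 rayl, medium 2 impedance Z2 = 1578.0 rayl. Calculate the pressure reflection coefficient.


Given values:
  Z1 = 1816.3 rayl, Z2 = 1578.0 rayl
Formula: R = (Z2 - Z1) / (Z2 + Z1)
Numerator: Z2 - Z1 = 1578.0 - 1816.3 = -238.3
Denominator: Z2 + Z1 = 1578.0 + 1816.3 = 3394.3
R = -238.3 / 3394.3 = -0.0702

-0.0702


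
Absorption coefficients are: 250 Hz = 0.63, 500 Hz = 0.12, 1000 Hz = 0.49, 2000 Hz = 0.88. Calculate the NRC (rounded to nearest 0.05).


Given values:
  a_250 = 0.63, a_500 = 0.12
  a_1000 = 0.49, a_2000 = 0.88
Formula: NRC = (a250 + a500 + a1000 + a2000) / 4
Sum = 0.63 + 0.12 + 0.49 + 0.88 = 2.12
NRC = 2.12 / 4 = 0.53
Rounded to nearest 0.05: 0.55

0.55


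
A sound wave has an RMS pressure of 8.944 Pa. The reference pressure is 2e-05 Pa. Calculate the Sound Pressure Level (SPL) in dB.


Given values:
  p = 8.944 Pa
  p_ref = 2e-05 Pa
Formula: SPL = 20 * log10(p / p_ref)
Compute ratio: p / p_ref = 8.944 / 2e-05 = 447200
Compute log10: log10(447200) = 5.650502
Multiply: SPL = 20 * 5.650502 = 113.01

113.01 dB


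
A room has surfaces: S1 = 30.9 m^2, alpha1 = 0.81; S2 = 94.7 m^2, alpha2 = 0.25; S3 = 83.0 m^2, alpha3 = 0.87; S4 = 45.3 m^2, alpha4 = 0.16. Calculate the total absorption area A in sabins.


Given surfaces:
  Surface 1: 30.9 * 0.81 = 25.029
  Surface 2: 94.7 * 0.25 = 23.675
  Surface 3: 83.0 * 0.87 = 72.21
  Surface 4: 45.3 * 0.16 = 7.248
Formula: A = sum(Si * alpha_i)
A = 25.029 + 23.675 + 72.21 + 7.248
A = 128.16

128.16 sabins


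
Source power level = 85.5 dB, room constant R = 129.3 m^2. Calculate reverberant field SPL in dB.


Given values:
  Lw = 85.5 dB, R = 129.3 m^2
Formula: SPL = Lw + 10 * log10(4 / R)
Compute 4 / R = 4 / 129.3 = 0.030936
Compute 10 * log10(0.030936) = -15.0954
SPL = 85.5 + (-15.0954) = 70.4

70.4 dB


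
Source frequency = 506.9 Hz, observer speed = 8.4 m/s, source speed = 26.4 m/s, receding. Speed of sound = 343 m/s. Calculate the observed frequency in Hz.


Given values:
  f_s = 506.9 Hz, v_o = 8.4 m/s, v_s = 26.4 m/s
  Direction: receding
Formula: f_o = f_s * (c - v_o) / (c + v_s)
Numerator: c - v_o = 343 - 8.4 = 334.6
Denominator: c + v_s = 343 + 26.4 = 369.4
f_o = 506.9 * 334.6 / 369.4 = 459.15

459.15 Hz


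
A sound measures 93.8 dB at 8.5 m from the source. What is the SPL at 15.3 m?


Given values:
  SPL1 = 93.8 dB, r1 = 8.5 m, r2 = 15.3 m
Formula: SPL2 = SPL1 - 20 * log10(r2 / r1)
Compute ratio: r2 / r1 = 15.3 / 8.5 = 1.8
Compute log10: log10(1.8) = 0.255273
Compute drop: 20 * 0.255273 = 5.1055
SPL2 = 93.8 - 5.1055 = 88.69

88.69 dB


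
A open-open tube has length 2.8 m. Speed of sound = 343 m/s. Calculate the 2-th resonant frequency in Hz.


Given values:
  Tube type: open-open, L = 2.8 m, c = 343 m/s, n = 2
Formula: f_n = n * c / (2 * L)
Compute 2 * L = 2 * 2.8 = 5.6
f = 2 * 343 / 5.6
f = 122.5

122.5 Hz


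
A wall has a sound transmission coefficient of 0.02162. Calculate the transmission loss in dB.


Given values:
  tau = 0.02162
Formula: TL = 10 * log10(1 / tau)
Compute 1 / tau = 1 / 0.02162 = 46.2535
Compute log10(46.2535) = 1.665145
TL = 10 * 1.665145 = 16.65

16.65 dB


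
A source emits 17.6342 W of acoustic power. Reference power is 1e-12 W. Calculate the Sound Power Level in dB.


Given values:
  W = 17.6342 W
  W_ref = 1e-12 W
Formula: SWL = 10 * log10(W / W_ref)
Compute ratio: W / W_ref = 17634200000000
Compute log10: log10(17634200000000) = 13.246356
Multiply: SWL = 10 * 13.246356 = 132.46

132.46 dB


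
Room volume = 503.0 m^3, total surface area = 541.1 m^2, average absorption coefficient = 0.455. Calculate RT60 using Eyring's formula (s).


Given values:
  V = 503.0 m^3, S = 541.1 m^2, alpha = 0.455
Formula: RT60 = 0.161 * V / (-S * ln(1 - alpha))
Compute ln(1 - 0.455) = ln(0.545) = -0.606969
Denominator: -541.1 * -0.606969 = 328.4309
Numerator: 0.161 * 503.0 = 80.983
RT60 = 80.983 / 328.4309 = 0.247

0.247 s


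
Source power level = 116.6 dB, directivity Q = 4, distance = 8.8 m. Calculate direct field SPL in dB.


Given values:
  Lw = 116.6 dB, Q = 4, r = 8.8 m
Formula: SPL = Lw + 10 * log10(Q / (4 * pi * r^2))
Compute 4 * pi * r^2 = 4 * pi * 8.8^2 = 973.1397
Compute Q / denom = 4 / 973.1397 = 0.00411041
Compute 10 * log10(0.00411041) = -23.8611
SPL = 116.6 + (-23.8611) = 92.74

92.74 dB


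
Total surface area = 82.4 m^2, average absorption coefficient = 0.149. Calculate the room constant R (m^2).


Given values:
  S = 82.4 m^2, alpha = 0.149
Formula: R = S * alpha / (1 - alpha)
Numerator: 82.4 * 0.149 = 12.2776
Denominator: 1 - 0.149 = 0.851
R = 12.2776 / 0.851 = 14.43

14.43 m^2


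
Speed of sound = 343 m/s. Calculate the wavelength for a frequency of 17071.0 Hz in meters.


Given values:
  c = 343 m/s, f = 17071.0 Hz
Formula: lambda = c / f
lambda = 343 / 17071.0
lambda = 0.0201

0.0201 m


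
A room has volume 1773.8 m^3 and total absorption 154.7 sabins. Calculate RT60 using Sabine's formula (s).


Given values:
  V = 1773.8 m^3
  A = 154.7 sabins
Formula: RT60 = 0.161 * V / A
Numerator: 0.161 * 1773.8 = 285.5818
RT60 = 285.5818 / 154.7 = 1.846

1.846 s


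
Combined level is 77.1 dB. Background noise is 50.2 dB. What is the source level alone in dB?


Given values:
  L_total = 77.1 dB, L_bg = 50.2 dB
Formula: L_source = 10 * log10(10^(L_total/10) - 10^(L_bg/10))
Convert to linear:
  10^(77.1/10) = 51286138.3991
  10^(50.2/10) = 104712.8548
Difference: 51286138.3991 - 104712.8548 = 51181425.5443
L_source = 10 * log10(51181425.5443) = 77.09

77.09 dB


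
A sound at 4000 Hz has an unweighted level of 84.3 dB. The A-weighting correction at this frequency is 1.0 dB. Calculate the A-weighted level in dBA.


Given values:
  SPL = 84.3 dB
  A-weighting at 4000 Hz = 1.0 dB
Formula: L_A = SPL + A_weight
L_A = 84.3 + (1.0)
L_A = 85.3

85.3 dBA


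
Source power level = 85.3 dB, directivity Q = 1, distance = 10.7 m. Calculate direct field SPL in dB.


Given values:
  Lw = 85.3 dB, Q = 1, r = 10.7 m
Formula: SPL = Lw + 10 * log10(Q / (4 * pi * r^2))
Compute 4 * pi * r^2 = 4 * pi * 10.7^2 = 1438.7238
Compute Q / denom = 1 / 1438.7238 = 0.00069506
Compute 10 * log10(0.00069506) = -31.5798
SPL = 85.3 + (-31.5798) = 53.72

53.72 dB


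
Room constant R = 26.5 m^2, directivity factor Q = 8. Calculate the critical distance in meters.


Given values:
  R = 26.5 m^2, Q = 8
Formula: d_c = 0.141 * sqrt(Q * R)
Compute Q * R = 8 * 26.5 = 212.0
Compute sqrt(212.0) = 14.5602
d_c = 0.141 * 14.5602 = 2.053

2.053 m


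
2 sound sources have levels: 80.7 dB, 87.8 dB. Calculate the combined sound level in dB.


Formula: L_total = 10 * log10( sum(10^(Li/10)) )
  Source 1: 10^(80.7/10) = 117489755.494
  Source 2: 10^(87.8/10) = 602559586.0744
Sum of linear values = 720049341.5684
L_total = 10 * log10(720049341.5684) = 88.57

88.57 dB


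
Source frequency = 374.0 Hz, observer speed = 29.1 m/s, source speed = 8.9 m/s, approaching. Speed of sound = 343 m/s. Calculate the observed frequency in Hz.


Given values:
  f_s = 374.0 Hz, v_o = 29.1 m/s, v_s = 8.9 m/s
  Direction: approaching
Formula: f_o = f_s * (c + v_o) / (c - v_s)
Numerator: c + v_o = 343 + 29.1 = 372.1
Denominator: c - v_s = 343 - 8.9 = 334.1
f_o = 374.0 * 372.1 / 334.1 = 416.54

416.54 Hz


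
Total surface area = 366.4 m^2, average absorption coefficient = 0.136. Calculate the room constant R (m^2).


Given values:
  S = 366.4 m^2, alpha = 0.136
Formula: R = S * alpha / (1 - alpha)
Numerator: 366.4 * 0.136 = 49.8304
Denominator: 1 - 0.136 = 0.864
R = 49.8304 / 0.864 = 57.67

57.67 m^2


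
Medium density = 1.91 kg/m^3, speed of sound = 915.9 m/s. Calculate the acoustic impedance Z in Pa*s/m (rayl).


Given values:
  rho = 1.91 kg/m^3
  c = 915.9 m/s
Formula: Z = rho * c
Z = 1.91 * 915.9
Z = 1749.37

1749.37 rayl


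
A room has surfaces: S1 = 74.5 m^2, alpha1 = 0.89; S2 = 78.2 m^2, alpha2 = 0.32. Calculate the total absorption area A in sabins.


Given surfaces:
  Surface 1: 74.5 * 0.89 = 66.305
  Surface 2: 78.2 * 0.32 = 25.024
Formula: A = sum(Si * alpha_i)
A = 66.305 + 25.024
A = 91.33

91.33 sabins


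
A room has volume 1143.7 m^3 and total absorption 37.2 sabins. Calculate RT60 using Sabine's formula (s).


Given values:
  V = 1143.7 m^3
  A = 37.2 sabins
Formula: RT60 = 0.161 * V / A
Numerator: 0.161 * 1143.7 = 184.1357
RT60 = 184.1357 / 37.2 = 4.95

4.95 s


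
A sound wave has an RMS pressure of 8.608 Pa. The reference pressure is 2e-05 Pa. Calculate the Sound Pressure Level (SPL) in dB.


Given values:
  p = 8.608 Pa
  p_ref = 2e-05 Pa
Formula: SPL = 20 * log10(p / p_ref)
Compute ratio: p / p_ref = 8.608 / 2e-05 = 430400
Compute log10: log10(430400) = 5.633872
Multiply: SPL = 20 * 5.633872 = 112.68

112.68 dB


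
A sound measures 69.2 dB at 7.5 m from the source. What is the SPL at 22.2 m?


Given values:
  SPL1 = 69.2 dB, r1 = 7.5 m, r2 = 22.2 m
Formula: SPL2 = SPL1 - 20 * log10(r2 / r1)
Compute ratio: r2 / r1 = 22.2 / 7.5 = 2.96
Compute log10: log10(2.96) = 0.471292
Compute drop: 20 * 0.471292 = 9.4258
SPL2 = 69.2 - 9.4258 = 59.77

59.77 dB


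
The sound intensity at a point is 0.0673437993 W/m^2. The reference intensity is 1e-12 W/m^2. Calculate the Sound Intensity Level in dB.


Given values:
  I = 0.0673437993 W/m^2
  I_ref = 1e-12 W/m^2
Formula: SIL = 10 * log10(I / I_ref)
Compute ratio: I / I_ref = 67343799300
Compute log10: log10(67343799300) = 10.828298
Multiply: SIL = 10 * 10.828298 = 108.28

108.28 dB


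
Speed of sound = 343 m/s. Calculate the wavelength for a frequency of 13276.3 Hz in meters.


Given values:
  c = 343 m/s, f = 13276.3 Hz
Formula: lambda = c / f
lambda = 343 / 13276.3
lambda = 0.0258

0.0258 m


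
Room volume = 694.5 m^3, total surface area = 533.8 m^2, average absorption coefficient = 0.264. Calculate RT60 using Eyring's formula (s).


Given values:
  V = 694.5 m^3, S = 533.8 m^2, alpha = 0.264
Formula: RT60 = 0.161 * V / (-S * ln(1 - alpha))
Compute ln(1 - 0.264) = ln(0.736) = -0.306525
Denominator: -533.8 * -0.306525 = 163.623
Numerator: 0.161 * 694.5 = 111.8145
RT60 = 111.8145 / 163.623 = 0.683

0.683 s


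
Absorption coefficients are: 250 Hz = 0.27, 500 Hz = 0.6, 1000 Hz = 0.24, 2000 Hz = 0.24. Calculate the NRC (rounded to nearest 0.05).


Given values:
  a_250 = 0.27, a_500 = 0.6
  a_1000 = 0.24, a_2000 = 0.24
Formula: NRC = (a250 + a500 + a1000 + a2000) / 4
Sum = 0.27 + 0.6 + 0.24 + 0.24 = 1.35
NRC = 1.35 / 4 = 0.3375
Rounded to nearest 0.05: 0.35

0.35


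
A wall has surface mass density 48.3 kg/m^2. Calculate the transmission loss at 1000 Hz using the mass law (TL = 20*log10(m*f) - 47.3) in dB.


Given values:
  m = 48.3 kg/m^2, f = 1000 Hz
Formula: TL = 20 * log10(m * f) - 47.3
Compute m * f = 48.3 * 1000 = 48300.0
Compute log10(48300.0) = 4.683947
Compute 20 * 4.683947 = 93.6789
TL = 93.6789 - 47.3 = 46.38

46.38 dB


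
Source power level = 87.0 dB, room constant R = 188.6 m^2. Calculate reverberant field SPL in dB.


Given values:
  Lw = 87.0 dB, R = 188.6 m^2
Formula: SPL = Lw + 10 * log10(4 / R)
Compute 4 / R = 4 / 188.6 = 0.021209
Compute 10 * log10(0.021209) = -16.7348
SPL = 87.0 + (-16.7348) = 70.27

70.27 dB


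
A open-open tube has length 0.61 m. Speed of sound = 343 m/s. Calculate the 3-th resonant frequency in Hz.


Given values:
  Tube type: open-open, L = 0.61 m, c = 343 m/s, n = 3
Formula: f_n = n * c / (2 * L)
Compute 2 * L = 2 * 0.61 = 1.22
f = 3 * 343 / 1.22
f = 843.44

843.44 Hz


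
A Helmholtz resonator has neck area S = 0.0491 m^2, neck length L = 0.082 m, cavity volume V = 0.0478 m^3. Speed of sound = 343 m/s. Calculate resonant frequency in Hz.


Given values:
  S = 0.0491 m^2, L = 0.082 m, V = 0.0478 m^3, c = 343 m/s
Formula: f = (c / (2*pi)) * sqrt(S / (V * L))
Compute V * L = 0.0478 * 0.082 = 0.0039196
Compute S / (V * L) = 0.0491 / 0.0039196 = 12.5268
Compute sqrt(12.5268) = 3.539322
Compute c / (2*pi) = 343 / 6.283185 = 54.590148
f = 54.590148 * 3.539322 = 193.21

193.21 Hz


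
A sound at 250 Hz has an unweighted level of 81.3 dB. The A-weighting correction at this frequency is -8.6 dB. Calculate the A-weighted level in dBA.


Given values:
  SPL = 81.3 dB
  A-weighting at 250 Hz = -8.6 dB
Formula: L_A = SPL + A_weight
L_A = 81.3 + (-8.6)
L_A = 72.7

72.7 dBA


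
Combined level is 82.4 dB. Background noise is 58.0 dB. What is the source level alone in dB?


Given values:
  L_total = 82.4 dB, L_bg = 58.0 dB
Formula: L_source = 10 * log10(10^(L_total/10) - 10^(L_bg/10))
Convert to linear:
  10^(82.4/10) = 173780082.8749
  10^(58.0/10) = 630957.3445
Difference: 173780082.8749 - 630957.3445 = 173149125.5304
L_source = 10 * log10(173149125.5304) = 82.38

82.38 dB


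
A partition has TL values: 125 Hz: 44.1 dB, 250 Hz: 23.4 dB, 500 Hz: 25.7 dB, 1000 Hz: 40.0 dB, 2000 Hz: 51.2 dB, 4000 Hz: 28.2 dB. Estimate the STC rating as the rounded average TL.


Given TL values at each frequency:
  125 Hz: 44.1 dB
  250 Hz: 23.4 dB
  500 Hz: 25.7 dB
  1000 Hz: 40.0 dB
  2000 Hz: 51.2 dB
  4000 Hz: 28.2 dB
Formula: STC ~ round(average of TL values)
Sum = 44.1 + 23.4 + 25.7 + 40.0 + 51.2 + 28.2 = 212.6
Average = 212.6 / 6 = 35.43
Rounded: 35

35


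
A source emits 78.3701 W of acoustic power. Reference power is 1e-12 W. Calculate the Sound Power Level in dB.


Given values:
  W = 78.3701 W
  W_ref = 1e-12 W
Formula: SWL = 10 * log10(W / W_ref)
Compute ratio: W / W_ref = 78370100000000
Compute log10: log10(78370100000000) = 13.89415
Multiply: SWL = 10 * 13.89415 = 138.94

138.94 dB


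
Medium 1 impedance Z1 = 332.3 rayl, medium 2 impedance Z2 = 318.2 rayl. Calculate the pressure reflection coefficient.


Given values:
  Z1 = 332.3 rayl, Z2 = 318.2 rayl
Formula: R = (Z2 - Z1) / (Z2 + Z1)
Numerator: Z2 - Z1 = 318.2 - 332.3 = -14.1
Denominator: Z2 + Z1 = 318.2 + 332.3 = 650.5
R = -14.1 / 650.5 = -0.0217

-0.0217


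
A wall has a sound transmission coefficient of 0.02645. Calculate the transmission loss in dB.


Given values:
  tau = 0.02645
Formula: TL = 10 * log10(1 / tau)
Compute 1 / tau = 1 / 0.02645 = 37.8072
Compute log10(37.8072) = 1.577575
TL = 10 * 1.577575 = 15.78

15.78 dB


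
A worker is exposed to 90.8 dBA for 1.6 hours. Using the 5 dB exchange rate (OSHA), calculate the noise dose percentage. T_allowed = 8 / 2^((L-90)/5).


Given values:
  L = 90.8 dBA, T = 1.6 hours
Formula: T_allowed = 8 / 2^((L - 90) / 5)
Compute exponent: (90.8 - 90) / 5 = 0.16
Compute 2^(0.16) = 1.117287
T_allowed = 8 / 1.117287 = 7.160201 hours
Dose = (T / T_allowed) * 100
Dose = (1.6 / 7.160201) * 100 = 22.35

22.35 %


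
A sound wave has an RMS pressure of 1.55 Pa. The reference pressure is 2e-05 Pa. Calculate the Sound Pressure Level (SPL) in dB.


Given values:
  p = 1.55 Pa
  p_ref = 2e-05 Pa
Formula: SPL = 20 * log10(p / p_ref)
Compute ratio: p / p_ref = 1.55 / 2e-05 = 77500
Compute log10: log10(77500) = 4.889302
Multiply: SPL = 20 * 4.889302 = 97.79

97.79 dB


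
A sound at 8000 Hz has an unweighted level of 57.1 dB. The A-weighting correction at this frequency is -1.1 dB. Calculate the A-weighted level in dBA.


Given values:
  SPL = 57.1 dB
  A-weighting at 8000 Hz = -1.1 dB
Formula: L_A = SPL + A_weight
L_A = 57.1 + (-1.1)
L_A = 56.0

56.0 dBA


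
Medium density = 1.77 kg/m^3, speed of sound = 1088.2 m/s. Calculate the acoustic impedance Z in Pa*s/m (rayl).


Given values:
  rho = 1.77 kg/m^3
  c = 1088.2 m/s
Formula: Z = rho * c
Z = 1.77 * 1088.2
Z = 1926.11

1926.11 rayl


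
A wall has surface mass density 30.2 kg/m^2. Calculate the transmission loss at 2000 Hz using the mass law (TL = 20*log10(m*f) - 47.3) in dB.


Given values:
  m = 30.2 kg/m^2, f = 2000 Hz
Formula: TL = 20 * log10(m * f) - 47.3
Compute m * f = 30.2 * 2000 = 60400.0
Compute log10(60400.0) = 4.781037
Compute 20 * 4.781037 = 95.6207
TL = 95.6207 - 47.3 = 48.32

48.32 dB


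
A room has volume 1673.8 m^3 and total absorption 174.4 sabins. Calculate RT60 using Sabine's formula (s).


Given values:
  V = 1673.8 m^3
  A = 174.4 sabins
Formula: RT60 = 0.161 * V / A
Numerator: 0.161 * 1673.8 = 269.4818
RT60 = 269.4818 / 174.4 = 1.545

1.545 s


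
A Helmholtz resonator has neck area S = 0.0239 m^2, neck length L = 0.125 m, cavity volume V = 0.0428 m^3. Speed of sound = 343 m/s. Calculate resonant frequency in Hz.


Given values:
  S = 0.0239 m^2, L = 0.125 m, V = 0.0428 m^3, c = 343 m/s
Formula: f = (c / (2*pi)) * sqrt(S / (V * L))
Compute V * L = 0.0428 * 0.125 = 0.00535
Compute S / (V * L) = 0.0239 / 0.00535 = 4.4673
Compute sqrt(4.4673) = 2.113599
Compute c / (2*pi) = 343 / 6.283185 = 54.590148
f = 54.590148 * 2.113599 = 115.38

115.38 Hz


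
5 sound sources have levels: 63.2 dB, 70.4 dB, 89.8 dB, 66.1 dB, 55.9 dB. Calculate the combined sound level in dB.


Formula: L_total = 10 * log10( sum(10^(Li/10)) )
  Source 1: 10^(63.2/10) = 2089296.1309
  Source 2: 10^(70.4/10) = 10964781.9614
  Source 3: 10^(89.8/10) = 954992586.0214
  Source 4: 10^(66.1/10) = 4073802.778
  Source 5: 10^(55.9/10) = 389045.145
Sum of linear values = 972509512.0367
L_total = 10 * log10(972509512.0367) = 89.88

89.88 dB


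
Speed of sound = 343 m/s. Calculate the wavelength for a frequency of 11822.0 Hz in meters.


Given values:
  c = 343 m/s, f = 11822.0 Hz
Formula: lambda = c / f
lambda = 343 / 11822.0
lambda = 0.029

0.029 m


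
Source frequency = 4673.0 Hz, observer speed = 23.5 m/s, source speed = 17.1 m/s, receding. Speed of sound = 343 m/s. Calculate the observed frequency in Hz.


Given values:
  f_s = 4673.0 Hz, v_o = 23.5 m/s, v_s = 17.1 m/s
  Direction: receding
Formula: f_o = f_s * (c - v_o) / (c + v_s)
Numerator: c - v_o = 343 - 23.5 = 319.5
Denominator: c + v_s = 343 + 17.1 = 360.1
f_o = 4673.0 * 319.5 / 360.1 = 4146.14

4146.14 Hz


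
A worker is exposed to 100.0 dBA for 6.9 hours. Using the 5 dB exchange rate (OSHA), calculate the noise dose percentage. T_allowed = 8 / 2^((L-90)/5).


Given values:
  L = 100.0 dBA, T = 6.9 hours
Formula: T_allowed = 8 / 2^((L - 90) / 5)
Compute exponent: (100.0 - 90) / 5 = 2.0
Compute 2^(2.0) = 4.0
T_allowed = 8 / 4.0 = 2.0 hours
Dose = (T / T_allowed) * 100
Dose = (6.9 / 2.0) * 100 = 345.0

345.0 %


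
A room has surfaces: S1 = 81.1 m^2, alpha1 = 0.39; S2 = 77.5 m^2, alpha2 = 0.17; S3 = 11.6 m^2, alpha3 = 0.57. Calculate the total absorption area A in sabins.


Given surfaces:
  Surface 1: 81.1 * 0.39 = 31.629
  Surface 2: 77.5 * 0.17 = 13.175
  Surface 3: 11.6 * 0.57 = 6.612
Formula: A = sum(Si * alpha_i)
A = 31.629 + 13.175 + 6.612
A = 51.42

51.42 sabins


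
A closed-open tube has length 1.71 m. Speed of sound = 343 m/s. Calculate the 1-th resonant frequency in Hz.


Given values:
  Tube type: closed-open, L = 1.71 m, c = 343 m/s, n = 1
Formula: f_n = (2n - 1) * c / (4 * L)
Compute 2n - 1 = 2*1 - 1 = 1
Compute 4 * L = 4 * 1.71 = 6.84
f = 1 * 343 / 6.84
f = 50.15

50.15 Hz


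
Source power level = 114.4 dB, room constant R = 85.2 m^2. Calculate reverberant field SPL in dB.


Given values:
  Lw = 114.4 dB, R = 85.2 m^2
Formula: SPL = Lw + 10 * log10(4 / R)
Compute 4 / R = 4 / 85.2 = 0.046948
Compute 10 * log10(0.046948) = -13.2838
SPL = 114.4 + (-13.2838) = 101.12

101.12 dB


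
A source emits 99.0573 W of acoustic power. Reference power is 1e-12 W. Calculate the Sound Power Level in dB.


Given values:
  W = 99.0573 W
  W_ref = 1e-12 W
Formula: SWL = 10 * log10(W / W_ref)
Compute ratio: W / W_ref = 99057300000000
Compute log10: log10(99057300000000) = 13.995886
Multiply: SWL = 10 * 13.995886 = 139.96

139.96 dB


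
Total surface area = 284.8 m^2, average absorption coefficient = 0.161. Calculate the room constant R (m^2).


Given values:
  S = 284.8 m^2, alpha = 0.161
Formula: R = S * alpha / (1 - alpha)
Numerator: 284.8 * 0.161 = 45.8528
Denominator: 1 - 0.161 = 0.839
R = 45.8528 / 0.839 = 54.65

54.65 m^2


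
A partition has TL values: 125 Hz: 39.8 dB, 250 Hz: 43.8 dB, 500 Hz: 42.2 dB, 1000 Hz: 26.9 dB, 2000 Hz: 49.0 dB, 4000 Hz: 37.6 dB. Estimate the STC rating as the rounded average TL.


Given TL values at each frequency:
  125 Hz: 39.8 dB
  250 Hz: 43.8 dB
  500 Hz: 42.2 dB
  1000 Hz: 26.9 dB
  2000 Hz: 49.0 dB
  4000 Hz: 37.6 dB
Formula: STC ~ round(average of TL values)
Sum = 39.8 + 43.8 + 42.2 + 26.9 + 49.0 + 37.6 = 239.3
Average = 239.3 / 6 = 39.88
Rounded: 40

40


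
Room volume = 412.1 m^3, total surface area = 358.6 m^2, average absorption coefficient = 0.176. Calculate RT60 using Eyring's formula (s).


Given values:
  V = 412.1 m^3, S = 358.6 m^2, alpha = 0.176
Formula: RT60 = 0.161 * V / (-S * ln(1 - alpha))
Compute ln(1 - 0.176) = ln(0.824) = -0.193585
Denominator: -358.6 * -0.193585 = 69.4196
Numerator: 0.161 * 412.1 = 66.3481
RT60 = 66.3481 / 69.4196 = 0.956

0.956 s


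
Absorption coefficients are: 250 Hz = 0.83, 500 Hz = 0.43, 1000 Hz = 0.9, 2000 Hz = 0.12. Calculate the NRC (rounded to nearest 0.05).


Given values:
  a_250 = 0.83, a_500 = 0.43
  a_1000 = 0.9, a_2000 = 0.12
Formula: NRC = (a250 + a500 + a1000 + a2000) / 4
Sum = 0.83 + 0.43 + 0.9 + 0.12 = 2.28
NRC = 2.28 / 4 = 0.57
Rounded to nearest 0.05: 0.55

0.55


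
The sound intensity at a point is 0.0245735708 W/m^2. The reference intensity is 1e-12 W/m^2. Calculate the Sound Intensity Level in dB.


Given values:
  I = 0.0245735708 W/m^2
  I_ref = 1e-12 W/m^2
Formula: SIL = 10 * log10(I / I_ref)
Compute ratio: I / I_ref = 24573570800
Compute log10: log10(24573570800) = 10.390468
Multiply: SIL = 10 * 10.390468 = 103.9

103.9 dB


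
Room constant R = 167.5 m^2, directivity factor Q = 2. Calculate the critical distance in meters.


Given values:
  R = 167.5 m^2, Q = 2
Formula: d_c = 0.141 * sqrt(Q * R)
Compute Q * R = 2 * 167.5 = 335.0
Compute sqrt(335.0) = 18.303
d_c = 0.141 * 18.303 = 2.581

2.581 m


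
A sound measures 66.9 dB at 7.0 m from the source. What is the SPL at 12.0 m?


Given values:
  SPL1 = 66.9 dB, r1 = 7.0 m, r2 = 12.0 m
Formula: SPL2 = SPL1 - 20 * log10(r2 / r1)
Compute ratio: r2 / r1 = 12.0 / 7.0 = 1.7143
Compute log10: log10(1.7143) = 0.234087
Compute drop: 20 * 0.234087 = 4.6817
SPL2 = 66.9 - 4.6817 = 62.22

62.22 dB


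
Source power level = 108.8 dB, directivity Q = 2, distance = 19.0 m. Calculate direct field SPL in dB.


Given values:
  Lw = 108.8 dB, Q = 2, r = 19.0 m
Formula: SPL = Lw + 10 * log10(Q / (4 * pi * r^2))
Compute 4 * pi * r^2 = 4 * pi * 19.0^2 = 4536.4598
Compute Q / denom = 2 / 4536.4598 = 0.00044087
Compute 10 * log10(0.00044087) = -33.5569
SPL = 108.8 + (-33.5569) = 75.24

75.24 dB


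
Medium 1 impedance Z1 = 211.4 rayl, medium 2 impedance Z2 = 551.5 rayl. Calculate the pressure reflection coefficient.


Given values:
  Z1 = 211.4 rayl, Z2 = 551.5 rayl
Formula: R = (Z2 - Z1) / (Z2 + Z1)
Numerator: Z2 - Z1 = 551.5 - 211.4 = 340.1
Denominator: Z2 + Z1 = 551.5 + 211.4 = 762.9
R = 340.1 / 762.9 = 0.4458

0.4458


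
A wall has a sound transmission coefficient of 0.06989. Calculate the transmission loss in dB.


Given values:
  tau = 0.06989
Formula: TL = 10 * log10(1 / tau)
Compute 1 / tau = 1 / 0.06989 = 14.3082
Compute log10(14.3082) = 1.155585
TL = 10 * 1.155585 = 11.56

11.56 dB


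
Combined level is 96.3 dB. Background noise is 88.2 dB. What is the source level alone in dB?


Given values:
  L_total = 96.3 dB, L_bg = 88.2 dB
Formula: L_source = 10 * log10(10^(L_total/10) - 10^(L_bg/10))
Convert to linear:
  10^(96.3/10) = 4265795188.0159
  10^(88.2/10) = 660693448.0076
Difference: 4265795188.0159 - 660693448.0076 = 3605101740.0083
L_source = 10 * log10(3605101740.0083) = 95.57

95.57 dB


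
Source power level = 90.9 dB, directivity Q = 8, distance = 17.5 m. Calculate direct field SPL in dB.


Given values:
  Lw = 90.9 dB, Q = 8, r = 17.5 m
Formula: SPL = Lw + 10 * log10(Q / (4 * pi * r^2))
Compute 4 * pi * r^2 = 4 * pi * 17.5^2 = 3848.451
Compute Q / denom = 8 / 3848.451 = 0.00207876
Compute 10 * log10(0.00207876) = -26.822
SPL = 90.9 + (-26.822) = 64.08

64.08 dB


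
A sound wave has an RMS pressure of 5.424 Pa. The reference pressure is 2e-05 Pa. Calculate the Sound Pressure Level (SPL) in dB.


Given values:
  p = 5.424 Pa
  p_ref = 2e-05 Pa
Formula: SPL = 20 * log10(p / p_ref)
Compute ratio: p / p_ref = 5.424 / 2e-05 = 271200
Compute log10: log10(271200) = 5.43329
Multiply: SPL = 20 * 5.43329 = 108.67

108.67 dB
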